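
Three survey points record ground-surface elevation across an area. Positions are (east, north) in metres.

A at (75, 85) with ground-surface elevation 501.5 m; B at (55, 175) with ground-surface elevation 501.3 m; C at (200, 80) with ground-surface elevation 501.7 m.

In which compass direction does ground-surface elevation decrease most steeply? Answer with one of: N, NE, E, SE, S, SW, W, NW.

Taking A as reference: B−A = (-20, 90, -0.2); C−A = (125, -5, +0.2).
Determinant of the coordinate differences = (-20)·(-5) − 125·90 = -11150.
∂z/∂x = [(-0.2)·(-5) − (+0.2)·90] / -11150 = +0.001525
∂z/∂y = [(-20)·(+0.2) − 125·(-0.2)] / -11150 = -0.001883
Steepest decrease is along −∇f = (-0.001525 E, +0.001883 N) → northwest.

NW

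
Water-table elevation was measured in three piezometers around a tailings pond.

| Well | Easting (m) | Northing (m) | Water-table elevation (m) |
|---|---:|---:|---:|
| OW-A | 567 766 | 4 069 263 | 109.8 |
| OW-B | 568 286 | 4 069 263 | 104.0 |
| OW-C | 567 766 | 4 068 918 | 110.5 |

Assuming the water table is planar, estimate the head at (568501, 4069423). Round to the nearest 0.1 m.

∂h/∂x = (104.0 − 109.8) / (568286 − 567766) = -0.01115
∂h/∂y = (110.5 − 109.8) / (4068918 − 4069263) = -0.002029
h(568501, 4069423) = 109.8 + (-0.01115)·(735) + (-0.002029)·(160) = 109.8 -8.198 -0.325 = 101.277 m.

101.3 m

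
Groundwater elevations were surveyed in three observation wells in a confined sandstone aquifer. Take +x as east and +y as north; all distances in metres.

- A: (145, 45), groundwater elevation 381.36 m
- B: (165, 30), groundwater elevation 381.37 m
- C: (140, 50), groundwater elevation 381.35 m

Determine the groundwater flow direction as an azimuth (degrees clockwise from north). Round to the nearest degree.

034°

Taking A as reference: B−A = (20, -15, +0.01); C−A = (-5, 5, -0.01).
Solve a·Δx + b·Δy = Δh: det = 20·5 − (-5)·(-15) = 25.
∂h/∂x = [(+0.01)·5 − (-0.01)·(-15)] / 25 = -0.004000
∂h/∂y = [20·(-0.01) − (-5)·(+0.01)] / 25 = -0.006000
Flow direction (−∇h) has components (+0.004000 E, +0.006000 N).
Azimuth = atan2(E, N) = atan2(+0.004000, +0.006000) = 33.7° ≈ 034°.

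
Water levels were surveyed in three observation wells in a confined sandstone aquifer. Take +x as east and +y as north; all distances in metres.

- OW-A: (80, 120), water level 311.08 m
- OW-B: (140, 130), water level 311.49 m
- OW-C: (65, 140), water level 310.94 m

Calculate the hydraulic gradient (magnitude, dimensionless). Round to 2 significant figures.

0.0073

Three-point gradient (reference OW-A): Δ to OW-B = (60, 10, +0.41), Δ to OW-C = (-15, 20, -0.14).
∂h/∂x = +0.007111, ∂h/∂y = -0.001667 (det = 1350).
|∇h| = √(0.007111² + -0.001667²) = 0.007304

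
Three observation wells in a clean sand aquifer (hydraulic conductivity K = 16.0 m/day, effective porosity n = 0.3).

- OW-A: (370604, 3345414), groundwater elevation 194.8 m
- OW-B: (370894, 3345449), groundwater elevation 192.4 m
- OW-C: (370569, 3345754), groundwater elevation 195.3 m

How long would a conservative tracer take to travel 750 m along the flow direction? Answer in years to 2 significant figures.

4.6 years

Differences from OW-A: to OW-B (Δx, Δy, Δh) = (290, 35, -2.4); to OW-C = (-35, 340, +0.5).
Solve a·Δx + b·Δy = Δh: det = 290·340 − (-35)·35 = 99825.
∂h/∂x = [(-2.4)·340 − (+0.5)·35] / 99825 = -0.008350
∂h/∂y = [290·(+0.5) − (-35)·(-2.4)] / 99825 = +0.0006111
|∇h| = √(-0.008350² + 0.0006111²) = 0.008372
Seepage velocity v = K·i/n = 16.0 × 0.008372 / 0.3 = 0.4465 m/day.
t = 750 / 0.4465 = 1680 days = 4.6 years.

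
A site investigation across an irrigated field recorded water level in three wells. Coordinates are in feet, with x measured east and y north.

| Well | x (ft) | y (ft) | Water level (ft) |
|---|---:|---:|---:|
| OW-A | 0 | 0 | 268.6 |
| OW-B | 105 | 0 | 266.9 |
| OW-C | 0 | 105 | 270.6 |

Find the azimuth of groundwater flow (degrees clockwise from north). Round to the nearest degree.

140°

∂h/∂x = (266.9 − 268.6) / (105 − 0) = -0.01619
∂h/∂y = (270.6 − 268.6) / (105 − 0) = +0.01905
Flow direction (−∇h) has components (+0.01619 E, -0.01905 N).
Azimuth = atan2(E, N) = atan2(+0.01619, -0.01905) = 139.6° ≈ 140°.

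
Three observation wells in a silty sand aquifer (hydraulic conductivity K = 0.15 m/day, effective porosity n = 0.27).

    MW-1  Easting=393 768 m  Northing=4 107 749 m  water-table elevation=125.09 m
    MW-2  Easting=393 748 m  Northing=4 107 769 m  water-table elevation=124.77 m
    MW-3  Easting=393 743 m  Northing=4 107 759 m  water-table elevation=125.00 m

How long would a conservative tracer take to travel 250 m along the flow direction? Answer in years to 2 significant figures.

58 years

Taking MW-1 as reference: MW-2−MW-1 = (-20, 20, -0.32); MW-3−MW-1 = (-25, 10, -0.09).
Solve a·Δx + b·Δy = Δh: det = (-20)·10 − (-25)·20 = 300.
∂h/∂x = [(-0.32)·10 − (-0.09)·20] / 300 = -0.004667
∂h/∂y = [(-20)·(-0.09) − (-25)·(-0.32)] / 300 = -0.02067
|∇h| = √(-0.004667² + -0.02067²) = 0.02119
Seepage velocity v = K·i/n = 0.15 × 0.02119 / 0.27 = 0.01177 m/day.
t = 250 / 0.01177 = 2.124e+04 days = 58.2 years.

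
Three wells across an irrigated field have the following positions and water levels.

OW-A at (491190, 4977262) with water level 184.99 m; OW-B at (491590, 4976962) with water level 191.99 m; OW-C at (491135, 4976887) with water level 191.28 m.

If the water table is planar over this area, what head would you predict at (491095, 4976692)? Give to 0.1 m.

With h = a·x + b·y + c and OW-A as origin, the differences give:
  400·a + (-300)·b = +7.00
  (-55)·a + (-375)·b = +6.29
Eliminate b (×(-375) and ×(-300), subtract): -166500·a = -738.000 → a = ∂h/∂x = +0.004432
Back-substitute: b = ∂h/∂y = -0.01742.
h(491095, 4976692) = 184.99 + (+0.004432)·(-95) + (-0.01742)·(-570) = 184.99 -0.421 +9.931 = 194.500 m.

194.5 m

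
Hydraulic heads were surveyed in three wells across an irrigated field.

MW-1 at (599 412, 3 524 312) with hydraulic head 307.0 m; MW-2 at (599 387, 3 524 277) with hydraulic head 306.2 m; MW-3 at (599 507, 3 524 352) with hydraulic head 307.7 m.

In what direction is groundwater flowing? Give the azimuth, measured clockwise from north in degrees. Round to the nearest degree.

Differences from MW-1: to MW-2 (Δx, Δy, Δh) = (-25, -35, -0.8); to MW-3 = (95, 40, +0.7).
Determinant of the coordinate differences = (-25)·40 − 95·(-35) = 2325.
∂h/∂x = [(-0.8)·40 − (+0.7)·(-35)] / 2325 = -0.003226
∂h/∂y = [(-25)·(+0.7) − 95·(-0.8)] / 2325 = +0.02516
Flow direction (−∇h) has components (+0.003226 E, -0.02516 N).
Azimuth = atan2(E, N) = atan2(+0.003226, -0.02516) = 172.7° ≈ 173°.

173°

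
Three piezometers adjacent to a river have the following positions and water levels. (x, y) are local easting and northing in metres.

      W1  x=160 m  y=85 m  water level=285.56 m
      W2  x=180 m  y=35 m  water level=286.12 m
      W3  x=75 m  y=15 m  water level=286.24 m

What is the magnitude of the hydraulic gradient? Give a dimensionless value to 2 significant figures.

Taking W1 as reference: W2−W1 = (20, -50, +0.56); W3−W1 = (-85, -70, +0.68).
Determinant of the coordinate differences = 20·(-70) − (-85)·(-50) = -5650.
∂h/∂x = [(+0.56)·(-70) − (+0.68)·(-50)] / -5650 = +0.0009204
∂h/∂y = [20·(+0.68) − (-85)·(+0.56)] / -5650 = -0.01083
|∇h| = √(0.0009204² + -0.01083²) = 0.01087

0.011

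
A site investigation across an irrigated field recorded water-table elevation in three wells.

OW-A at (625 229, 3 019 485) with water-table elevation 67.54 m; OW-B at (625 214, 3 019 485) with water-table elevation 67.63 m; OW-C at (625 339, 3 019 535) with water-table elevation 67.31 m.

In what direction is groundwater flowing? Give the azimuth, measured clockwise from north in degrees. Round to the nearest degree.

Taking OW-A as reference: OW-B−OW-A = (-15, 0, +0.09); OW-C−OW-A = (110, 50, -0.23).
Determinant of the coordinate differences = (-15)·50 − 110·0 = -750.
∂h/∂x = [(+0.09)·50 − (-0.23)·0] / -750 = -0.006000
∂h/∂y = [(-15)·(-0.23) − 110·(+0.09)] / -750 = +0.008600
Flow direction (−∇h) has components (+0.006000 E, -0.008600 N).
Azimuth = atan2(E, N) = atan2(+0.006000, -0.008600) = 145.1° ≈ 145°.

145°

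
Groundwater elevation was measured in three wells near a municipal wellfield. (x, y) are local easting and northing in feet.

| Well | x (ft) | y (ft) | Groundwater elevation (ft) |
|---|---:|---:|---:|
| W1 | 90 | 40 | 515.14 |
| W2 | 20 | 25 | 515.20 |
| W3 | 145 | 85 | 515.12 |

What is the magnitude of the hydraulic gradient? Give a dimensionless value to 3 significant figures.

0.00132

Differences from W1: to W2 (Δx, Δy, Δh) = (-70, -15, +0.06); to W3 = (55, 45, -0.02).
Determinant of the coordinate differences = (-70)·45 − 55·(-15) = -2325.
∂h/∂x = [(+0.06)·45 − (-0.02)·(-15)] / -2325 = -0.001032
∂h/∂y = [(-70)·(-0.02) − 55·(+0.06)] / -2325 = +0.0008172
|∇h| = √(-0.001032² + 0.0008172²) = 0.001316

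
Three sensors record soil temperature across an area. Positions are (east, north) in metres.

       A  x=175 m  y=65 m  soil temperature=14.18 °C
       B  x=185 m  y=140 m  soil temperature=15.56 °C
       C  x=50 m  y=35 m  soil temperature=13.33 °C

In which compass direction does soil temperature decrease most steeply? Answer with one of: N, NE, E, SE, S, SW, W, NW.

With T = a·x + b·y + c and A as origin, the differences give:
  10·a + 75·b = +1.38
  (-125)·a + (-30)·b = -0.85
Eliminate b (×(-30) and ×75, subtract): 9075·a = 22.350 → a = ∂T/∂x = +0.002463
Back-substitute: b = ∂T/∂y = +0.01807.
Steepest decrease is along −∇f = (-0.002463 E, -0.01807 N) → south.

S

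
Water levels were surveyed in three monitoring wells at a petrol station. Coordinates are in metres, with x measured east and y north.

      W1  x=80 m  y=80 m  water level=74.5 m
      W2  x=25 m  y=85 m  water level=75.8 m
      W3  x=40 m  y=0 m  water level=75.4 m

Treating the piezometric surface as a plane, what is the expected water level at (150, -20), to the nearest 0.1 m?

With h = a·x + b·y + c and W1 as origin, the differences give:
  (-55)·a + 5·b = +1.3
  (-40)·a + (-80)·b = +0.9
Eliminate b (×(-80) and ×5, subtract): 4600·a = -108.50 → a = ∂h/∂x = -0.02359
Back-substitute: b = ∂h/∂y = +0.0005435.
h(150, -20) = 74.5 + (-0.02359)·(70) + (+0.0005435)·(-100) = 74.5 -1.651 -0.054 = 72.795 m.

72.8 m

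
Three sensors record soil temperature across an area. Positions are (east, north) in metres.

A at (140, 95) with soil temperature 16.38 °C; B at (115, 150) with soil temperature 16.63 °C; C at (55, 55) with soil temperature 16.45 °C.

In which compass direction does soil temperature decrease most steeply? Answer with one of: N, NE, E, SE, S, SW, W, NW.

Taking A as reference: B−A = (-25, 55, +0.25); C−A = (-85, -40, +0.07).
Solve a·Δx + b·Δy = ΔT: det = (-25)·(-40) − (-85)·55 = 5675.
∂T/∂x = [(+0.25)·(-40) − (+0.07)·55] / 5675 = -0.002441
∂T/∂y = [(-25)·(+0.07) − (-85)·(+0.25)] / 5675 = +0.003436
Steepest decrease is along −∇f = (+0.002441 E, -0.003436 N) → southeast.

SE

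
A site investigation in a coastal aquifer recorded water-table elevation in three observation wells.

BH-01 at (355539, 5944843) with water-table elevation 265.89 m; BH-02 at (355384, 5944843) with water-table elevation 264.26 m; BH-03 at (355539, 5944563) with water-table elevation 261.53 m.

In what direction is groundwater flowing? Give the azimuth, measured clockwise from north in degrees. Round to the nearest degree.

∂h/∂x = (264.26 − 265.89) / (355384 − 355539) = +0.01052
∂h/∂y = (261.53 − 265.89) / (5944563 − 5944843) = +0.01557
Flow direction (−∇h) has components (-0.01052 E, -0.01557 N).
Azimuth = atan2(E, N) = atan2(-0.01052, -0.01557) = 214.0° ≈ 214°.

214°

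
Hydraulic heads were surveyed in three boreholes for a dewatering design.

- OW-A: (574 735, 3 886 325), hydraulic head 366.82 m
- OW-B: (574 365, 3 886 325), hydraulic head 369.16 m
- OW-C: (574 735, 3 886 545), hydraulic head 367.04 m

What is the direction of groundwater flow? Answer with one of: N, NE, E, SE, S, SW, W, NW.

E

∂h/∂x = (369.16 − 366.82) / (574365 − 574735) = -0.006324
∂h/∂y = (367.04 − 366.82) / (3886545 − 3886325) = +0.001000
Flow = −∇h = (+0.006324 east, -0.001000 north), which points east.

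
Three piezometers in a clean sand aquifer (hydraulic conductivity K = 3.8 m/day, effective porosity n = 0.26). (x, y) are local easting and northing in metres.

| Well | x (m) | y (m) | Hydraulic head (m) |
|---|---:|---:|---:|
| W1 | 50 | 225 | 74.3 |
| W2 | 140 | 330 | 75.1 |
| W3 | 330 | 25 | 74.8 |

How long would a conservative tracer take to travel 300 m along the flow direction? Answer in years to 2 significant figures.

Three-point gradient (reference W1): Δ to W2 = (90, 105, +0.8), Δ to W3 = (280, -200, +0.5).
∂h/∂x = +0.004483, ∂h/∂y = +0.003776 (det = -47400).
|∇h| = √(0.004483² + 0.003776²) = 0.005861
Seepage velocity v = K·i/n = 3.8 × 0.005861 / 0.26 = 0.08566 m/day.
t = 300 / 0.08566 = 3502 days = 9.59 years.

9.6 years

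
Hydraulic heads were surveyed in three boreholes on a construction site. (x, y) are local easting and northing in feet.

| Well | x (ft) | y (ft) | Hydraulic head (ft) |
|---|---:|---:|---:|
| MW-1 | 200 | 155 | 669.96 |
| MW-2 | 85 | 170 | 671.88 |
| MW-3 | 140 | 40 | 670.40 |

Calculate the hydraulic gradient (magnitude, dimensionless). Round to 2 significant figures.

With h = a·x + b·y + c and MW-1 as origin, the differences give:
  (-115)·a + 15·b = +1.92
  (-60)·a + (-115)·b = +0.44
Eliminate b (×(-115) and ×15, subtract): 14125·a = -227.400 → a = ∂h/∂x = -0.01610
Back-substitute: b = ∂h/∂y = +0.004573.
|∇h| = √(-0.01610² + 0.004573²) = 0.01674

0.017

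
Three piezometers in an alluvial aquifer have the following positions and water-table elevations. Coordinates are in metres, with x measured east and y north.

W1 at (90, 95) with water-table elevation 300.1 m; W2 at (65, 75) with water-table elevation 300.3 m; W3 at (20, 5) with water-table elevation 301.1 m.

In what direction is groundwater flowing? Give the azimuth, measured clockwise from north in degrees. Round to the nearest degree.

Differences from W1: to W2 (Δx, Δy, Δh) = (-25, -20, +0.2); to W3 = (-70, -90, +1.0).
Determinant of the coordinate differences = (-25)·(-90) − (-70)·(-20) = 850.
∂h/∂x = [(+0.2)·(-90) − (+1.0)·(-20)] / 850 = +0.002353
∂h/∂y = [(-25)·(+1.0) − (-70)·(+0.2)] / 850 = -0.01294
Flow direction (−∇h) has components (-0.002353 E, +0.01294 N).
Azimuth = atan2(E, N) = atan2(-0.002353, +0.01294) = 349.7° ≈ 350°.

350°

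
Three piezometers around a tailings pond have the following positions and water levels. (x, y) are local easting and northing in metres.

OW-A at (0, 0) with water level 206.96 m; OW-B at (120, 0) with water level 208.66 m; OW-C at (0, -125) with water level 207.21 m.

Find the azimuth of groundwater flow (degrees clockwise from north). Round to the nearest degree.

278°

∂h/∂x = (208.66 − 206.96) / (120 − 0) = +0.01417
∂h/∂y = (207.21 − 206.96) / (-125 − 0) = -0.002000
Flow direction (−∇h) has components (-0.01417 E, +0.002000 N).
Azimuth = atan2(E, N) = atan2(-0.01417, +0.002000) = 278.0° ≈ 278°.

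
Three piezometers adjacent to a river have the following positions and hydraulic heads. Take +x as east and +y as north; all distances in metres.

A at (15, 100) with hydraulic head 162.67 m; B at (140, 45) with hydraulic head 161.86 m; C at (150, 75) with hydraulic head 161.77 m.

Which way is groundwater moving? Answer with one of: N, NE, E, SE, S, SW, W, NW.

Differences from A: to B (Δx, Δy, Δh) = (125, -55, -0.81); to C = (135, -25, -0.90).
Solve a·Δx + b·Δy = Δh: det = 125·(-25) − 135·(-55) = 4300.
∂h/∂x = [(-0.81)·(-25) − (-0.90)·(-55)] / 4300 = -0.006802
∂h/∂y = [125·(-0.90) − 135·(-0.81)] / 4300 = -0.0007326
Flow = −∇h = (+0.006802 east, +0.0007326 north), which points east.

E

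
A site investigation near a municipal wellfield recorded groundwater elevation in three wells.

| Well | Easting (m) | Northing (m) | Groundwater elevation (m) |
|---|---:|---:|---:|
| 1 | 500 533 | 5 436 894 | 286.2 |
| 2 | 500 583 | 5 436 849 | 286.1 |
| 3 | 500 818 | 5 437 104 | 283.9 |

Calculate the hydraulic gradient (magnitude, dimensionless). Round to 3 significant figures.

0.00650

Differences from 1: to 2 (Δx, Δy, Δh) = (50, -45, -0.1); to 3 = (285, 210, -2.3).
Solve a·Δx + b·Δy = Δh: det = 50·210 − 285·(-45) = 23325.
∂h/∂x = [(-0.1)·210 − (-2.3)·(-45)] / 23325 = -0.005338
∂h/∂y = [50·(-2.3) − 285·(-0.1)] / 23325 = -0.003708
|∇h| = √(-0.005338² + -0.003708²) = 0.0065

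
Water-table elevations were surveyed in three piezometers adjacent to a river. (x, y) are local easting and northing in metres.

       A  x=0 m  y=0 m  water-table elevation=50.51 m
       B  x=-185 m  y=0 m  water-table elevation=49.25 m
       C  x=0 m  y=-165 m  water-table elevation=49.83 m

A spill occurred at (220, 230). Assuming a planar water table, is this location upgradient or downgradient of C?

upgradient

∂h/∂x = (49.25 − 50.51) / (-185 − 0) = +0.006811
∂h/∂y = (49.83 − 50.51) / (-165 − 0) = +0.004121
Head at (220, 230) = 50.51 + (+0.006811)·(220) + (+0.004121)·(230) = 52.96 m.
That is higher than the 49.83 m at C, so the point is upgradient.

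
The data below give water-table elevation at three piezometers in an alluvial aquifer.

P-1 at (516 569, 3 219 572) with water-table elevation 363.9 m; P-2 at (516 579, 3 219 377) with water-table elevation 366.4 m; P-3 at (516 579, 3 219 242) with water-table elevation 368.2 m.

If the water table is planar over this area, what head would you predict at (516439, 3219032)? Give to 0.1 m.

Three-point gradient (reference P-1): Δ to P-2 = (10, -195, +2.5), Δ to P-3 = (10, -330, +4.3).
∂h/∂x = -0.01000, ∂h/∂y = -0.01333 (det = -1350).
h(516439, 3219032) = 363.9 + (-0.01000)·(-130) + (-0.01333)·(-540) = 363.9 +1.300 +7.200 = 372.400 m.

372.4 m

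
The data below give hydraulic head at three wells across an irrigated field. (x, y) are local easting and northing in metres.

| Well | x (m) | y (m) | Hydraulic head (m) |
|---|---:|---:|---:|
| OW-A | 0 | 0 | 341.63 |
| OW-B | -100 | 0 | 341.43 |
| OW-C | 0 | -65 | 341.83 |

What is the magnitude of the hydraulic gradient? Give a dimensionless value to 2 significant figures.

∂h/∂x = (341.43 − 341.63) / (-100 − 0) = +0.002000
∂h/∂y = (341.83 − 341.63) / (-65 − 0) = -0.003077
|∇h| = √(0.002000² + -0.003077²) = 0.00367

0.0037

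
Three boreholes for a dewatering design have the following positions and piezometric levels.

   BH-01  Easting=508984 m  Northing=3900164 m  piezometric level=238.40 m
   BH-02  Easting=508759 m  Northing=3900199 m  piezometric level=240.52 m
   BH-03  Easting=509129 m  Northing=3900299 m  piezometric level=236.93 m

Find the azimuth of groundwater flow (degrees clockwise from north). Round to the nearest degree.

Three-point gradient (reference BH-01): Δ to BH-02 = (-225, 35, +2.12), Δ to BH-03 = (145, 135, -1.47).
∂h/∂x = -0.009525, ∂h/∂y = -0.0006587 (det = -35450).
Flow direction (−∇h) has components (+0.009525 E, +0.0006587 N).
Azimuth = atan2(E, N) = atan2(+0.009525, +0.0006587) = 86.0° ≈ 086°.

086°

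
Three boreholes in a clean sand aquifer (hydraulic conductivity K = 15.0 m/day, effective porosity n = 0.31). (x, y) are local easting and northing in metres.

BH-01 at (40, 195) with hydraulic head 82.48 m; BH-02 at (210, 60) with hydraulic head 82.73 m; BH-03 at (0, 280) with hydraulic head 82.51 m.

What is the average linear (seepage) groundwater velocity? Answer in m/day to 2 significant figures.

Differences from BH-01: to BH-02 (Δx, Δy, Δh) = (170, -135, +0.25); to BH-03 = (-40, 85, +0.03).
Determinant of the coordinate differences = 170·85 − (-40)·(-135) = 9050.
∂h/∂x = [(+0.25)·85 − (+0.03)·(-135)] / 9050 = +0.002796
∂h/∂y = [170·(+0.03) − (-40)·(+0.25)] / 9050 = +0.001669
|∇h| = √(0.002796² + 0.001669²) = 0.003256
Seepage velocity v = K·i/n = 15.0 × 0.003256 / 0.31 = 0.1575 m/day.

0.16 m/day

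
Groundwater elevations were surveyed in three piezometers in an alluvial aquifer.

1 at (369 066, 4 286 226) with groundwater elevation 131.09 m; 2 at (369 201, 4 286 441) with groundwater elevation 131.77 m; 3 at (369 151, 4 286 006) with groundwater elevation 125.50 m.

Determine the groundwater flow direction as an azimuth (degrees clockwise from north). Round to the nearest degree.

Taking 1 as reference: 2−1 = (135, 215, +0.68); 3−1 = (85, -220, -5.59).
Determinant of the coordinate differences = 135·(-220) − 85·215 = -47975.
∂h/∂x = [(+0.68)·(-220) − (-5.59)·215] / -47975 = -0.02193
∂h/∂y = [135·(-5.59) − 85·(+0.68)] / -47975 = +0.01693
Flow direction (−∇h) has components (+0.02193 E, -0.01693 N).
Azimuth = atan2(E, N) = atan2(+0.02193, -0.01693) = 127.7° ≈ 128°.

128°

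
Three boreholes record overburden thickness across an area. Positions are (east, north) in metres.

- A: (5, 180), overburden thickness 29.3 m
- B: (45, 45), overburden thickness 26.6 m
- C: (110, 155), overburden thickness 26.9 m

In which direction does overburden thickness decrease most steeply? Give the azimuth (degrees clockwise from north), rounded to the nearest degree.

Taking A as reference: B−A = (40, -135, -2.7); C−A = (105, -25, -2.4).
Solve a·Δx + b·Δy = Δd: det = 40·(-25) − 105·(-135) = 13175.
∂d/∂x = [(-2.7)·(-25) − (-2.4)·(-135)] / 13175 = -0.01947
∂d/∂y = [40·(-2.4) − 105·(-2.7)] / 13175 = +0.01423
Steepest decrease is along −∇f: components (+0.01947 E, -0.01423 N).
Azimuth = atan2(+0.01947, -0.01423) = 126.2° ≈ 126°.

126°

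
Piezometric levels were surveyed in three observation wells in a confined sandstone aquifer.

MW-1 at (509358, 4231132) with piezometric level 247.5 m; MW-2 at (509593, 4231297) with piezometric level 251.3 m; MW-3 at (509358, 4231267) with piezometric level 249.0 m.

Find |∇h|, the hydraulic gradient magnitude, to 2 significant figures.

0.014

With h = a·x + b·y + c and MW-1 as origin, the differences give:
  235·a + 165·b = +3.8
  0·a + 135·b = +1.5
Eliminate b (×135 and ×165, subtract): 31725·a = 265.50 → a = ∂h/∂x = +0.008369
Back-substitute: b = ∂h/∂y = +0.01111.
|∇h| = √(0.008369² + 0.01111²) = 0.01391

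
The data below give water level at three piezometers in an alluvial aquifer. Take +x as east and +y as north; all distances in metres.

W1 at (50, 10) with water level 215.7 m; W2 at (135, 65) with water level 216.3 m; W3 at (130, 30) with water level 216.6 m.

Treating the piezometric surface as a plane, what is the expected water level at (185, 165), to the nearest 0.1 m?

Taking W1 as reference: W2−W1 = (85, 55, +0.6); W3−W1 = (80, 20, +0.9).
Determinant of the coordinate differences = 85·20 − 80·55 = -2700.
∂h/∂x = [(+0.6)·20 − (+0.9)·55] / -2700 = +0.01389
∂h/∂y = [85·(+0.9) − 80·(+0.6)] / -2700 = -0.01056
h(185, 165) = 215.7 + (+0.01389)·(135) + (-0.01056)·(155) = 215.7 +1.875 -1.636 = 215.939 m.

215.9 m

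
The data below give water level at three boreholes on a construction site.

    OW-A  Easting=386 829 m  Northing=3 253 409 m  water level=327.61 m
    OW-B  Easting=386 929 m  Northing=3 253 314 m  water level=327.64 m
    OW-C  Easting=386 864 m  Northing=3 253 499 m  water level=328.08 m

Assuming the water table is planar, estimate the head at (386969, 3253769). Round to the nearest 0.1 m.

329.5 m

With h = a·x + b·y + c and OW-A as origin, the differences give:
  100·a + (-95)·b = +0.03
  35·a + 90·b = +0.47
Eliminate b (×90 and ×(-95), subtract): 12325·a = 47.350 → a = ∂h/∂x = +0.003842
Back-substitute: b = ∂h/∂y = +0.003728.
h(386969, 3253769) = 327.61 + (+0.003842)·(140) + (+0.003728)·(360) = 327.61 +0.538 +1.342 = 329.490 m.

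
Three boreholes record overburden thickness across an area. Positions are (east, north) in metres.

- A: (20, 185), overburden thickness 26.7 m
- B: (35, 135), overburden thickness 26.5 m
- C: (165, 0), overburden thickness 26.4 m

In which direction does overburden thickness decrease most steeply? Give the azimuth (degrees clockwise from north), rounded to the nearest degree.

222°

Differences from A: to B (Δx, Δy, Δh) = (15, -50, -0.2); to C = (145, -185, -0.3).
Determinant of the coordinate differences = 15·(-185) − 145·(-50) = 4475.
∂d/∂x = [(-0.2)·(-185) − (-0.3)·(-50)] / 4475 = +0.004916
∂d/∂y = [15·(-0.3) − 145·(-0.2)] / 4475 = +0.005475
Steepest decrease is along −∇f: components (-0.004916 E, -0.005475 N).
Azimuth = atan2(-0.004916, -0.005475) = 221.9° ≈ 222°.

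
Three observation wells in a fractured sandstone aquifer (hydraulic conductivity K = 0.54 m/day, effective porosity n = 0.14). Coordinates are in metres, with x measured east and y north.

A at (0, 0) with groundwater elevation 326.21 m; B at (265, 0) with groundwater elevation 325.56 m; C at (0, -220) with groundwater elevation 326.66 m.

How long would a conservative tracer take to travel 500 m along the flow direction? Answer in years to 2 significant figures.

110 years

∂h/∂x = (325.56 − 326.21) / (265 − 0) = -0.002453
∂h/∂y = (326.66 − 326.21) / (-220 − 0) = -0.002045
|∇h| = √(-0.002453² + -0.002045²) = 0.003194
Seepage velocity v = K·i/n = 0.54 × 0.003194 / 0.14 = 0.01232 m/day.
t = 500 / 0.01232 = 4.058e+04 days = 111 years.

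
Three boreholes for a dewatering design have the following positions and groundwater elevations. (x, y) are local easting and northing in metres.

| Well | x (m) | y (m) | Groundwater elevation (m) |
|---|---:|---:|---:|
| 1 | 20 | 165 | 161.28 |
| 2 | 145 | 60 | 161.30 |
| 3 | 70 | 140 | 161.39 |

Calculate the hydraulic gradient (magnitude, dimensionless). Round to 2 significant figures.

0.0079

Differences from 1: to 2 (Δx, Δy, Δh) = (125, -105, +0.02); to 3 = (50, -25, +0.11).
Determinant of the coordinate differences = 125·(-25) − 50·(-105) = 2125.
∂h/∂x = [(+0.02)·(-25) − (+0.11)·(-105)] / 2125 = +0.005200
∂h/∂y = [125·(+0.11) − 50·(+0.02)] / 2125 = +0.006000
|∇h| = √(0.005200² + 0.006000²) = 0.00794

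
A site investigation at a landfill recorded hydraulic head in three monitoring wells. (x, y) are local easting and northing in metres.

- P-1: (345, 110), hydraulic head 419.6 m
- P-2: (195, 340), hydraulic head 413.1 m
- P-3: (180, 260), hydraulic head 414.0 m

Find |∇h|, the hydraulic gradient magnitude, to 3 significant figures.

Differences from P-1: to P-2 (Δx, Δy, Δh) = (-150, 230, -6.5); to P-3 = (-165, 150, -5.6).
Determinant of the coordinate differences = (-150)·150 − (-165)·230 = 15450.
∂h/∂x = [(-6.5)·150 − (-5.6)·230] / 15450 = +0.02026
∂h/∂y = [(-150)·(-5.6) − (-165)·(-6.5)] / 15450 = -0.01505
|∇h| = √(0.02026² + -0.01505²) = 0.02524

0.0252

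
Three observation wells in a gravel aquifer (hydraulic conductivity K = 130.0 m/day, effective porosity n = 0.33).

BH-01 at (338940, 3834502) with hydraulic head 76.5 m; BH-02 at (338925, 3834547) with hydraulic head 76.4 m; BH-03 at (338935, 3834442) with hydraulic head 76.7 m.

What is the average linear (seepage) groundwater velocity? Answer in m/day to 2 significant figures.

Taking BH-01 as reference: BH-02−BH-01 = (-15, 45, -0.1); BH-03−BH-01 = (-5, -60, +0.2).
Determinant of the coordinate differences = (-15)·(-60) − (-5)·45 = 1125.
∂h/∂x = [(-0.1)·(-60) − (+0.2)·45] / 1125 = -0.002667
∂h/∂y = [(-15)·(+0.2) − (-5)·(-0.1)] / 1125 = -0.003111
|∇h| = √(-0.002667² + -0.003111²) = 0.004098
Seepage velocity v = K·i/n = 130.0 × 0.004098 / 0.33 = 1.614 m/day.

1.6 m/day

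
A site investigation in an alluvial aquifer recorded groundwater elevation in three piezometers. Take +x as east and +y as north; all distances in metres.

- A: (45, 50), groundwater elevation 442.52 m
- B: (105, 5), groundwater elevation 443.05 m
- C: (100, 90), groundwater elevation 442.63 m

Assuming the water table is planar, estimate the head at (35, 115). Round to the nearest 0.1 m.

Three-point gradient (reference A): Δ to B = (60, -45, +0.53), Δ to C = (55, 40, +0.11).
∂h/∂x = +0.005364, ∂h/∂y = -0.004626 (det = 4875).
h(35, 115) = 442.52 + (+0.005364)·(-10) + (-0.004626)·(65) = 442.52 -0.054 -0.301 = 442.166 m.

442.2 m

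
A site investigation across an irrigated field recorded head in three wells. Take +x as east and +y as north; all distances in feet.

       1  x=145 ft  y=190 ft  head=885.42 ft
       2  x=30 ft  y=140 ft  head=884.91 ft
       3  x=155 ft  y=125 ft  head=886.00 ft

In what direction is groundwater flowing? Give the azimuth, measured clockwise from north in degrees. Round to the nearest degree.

With h = a·x + b·y + c and 1 as origin, the differences give:
  (-115)·a + (-50)·b = -0.51
  10·a + (-65)·b = +0.58
Eliminate b (×(-65) and ×(-50), subtract): 7975·a = 62.150 → a = ∂h/∂x = +0.007793
Back-substitute: b = ∂h/∂y = -0.007724.
Flow direction (−∇h) has components (-0.007793 E, +0.007724 N).
Azimuth = atan2(E, N) = atan2(-0.007793, +0.007724) = 314.7° ≈ 315°.

315°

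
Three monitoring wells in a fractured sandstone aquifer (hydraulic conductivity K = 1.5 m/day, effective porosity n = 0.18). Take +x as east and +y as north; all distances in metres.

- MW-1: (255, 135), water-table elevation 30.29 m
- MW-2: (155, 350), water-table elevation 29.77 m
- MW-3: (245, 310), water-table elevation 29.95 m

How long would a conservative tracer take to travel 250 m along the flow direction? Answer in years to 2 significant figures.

With h = a·x + b·y + c and MW-1 as origin, the differences give:
  (-100)·a + 215·b = -0.52
  (-10)·a + 175·b = -0.34
Eliminate b (×175 and ×215, subtract): -15350·a = -17.900 → a = ∂h/∂x = +0.001166
Back-substitute: b = ∂h/∂y = -0.001876.
|∇h| = √(0.001166² + -0.001876²) = 0.002209
Seepage velocity v = K·i/n = 1.5 × 0.002209 / 0.18 = 0.01841 m/day.
t = 250 / 0.01841 = 1.358e+04 days = 37.2 years.

37 years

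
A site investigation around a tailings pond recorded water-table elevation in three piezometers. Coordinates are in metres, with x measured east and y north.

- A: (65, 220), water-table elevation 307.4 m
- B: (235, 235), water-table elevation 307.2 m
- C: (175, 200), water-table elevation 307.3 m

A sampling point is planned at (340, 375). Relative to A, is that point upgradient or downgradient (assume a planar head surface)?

downgradient

With h = a·x + b·y + c and A as origin, the differences give:
  170·a + 15·b = -0.2
  110·a + (-20)·b = -0.1
Eliminate b (×(-20) and ×15, subtract): -5050·a = 5.50 → a = ∂h/∂x = -0.001089
Back-substitute: b = ∂h/∂y = -0.0009901.
Head at (340, 375) = 307.4 + (-0.001089)·(275) + (-0.0009901)·(155) = 306.95 m.
That is lower than the 307.4 m at A, so the point is downgradient.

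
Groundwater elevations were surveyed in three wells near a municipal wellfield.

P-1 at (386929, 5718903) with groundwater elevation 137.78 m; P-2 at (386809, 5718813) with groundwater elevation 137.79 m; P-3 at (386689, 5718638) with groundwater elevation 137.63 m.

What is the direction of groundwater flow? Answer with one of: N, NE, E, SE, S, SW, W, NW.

Taking P-1 as reference: P-2−P-1 = (-120, -90, +0.01); P-3−P-1 = (-240, -265, -0.15).
Determinant of the coordinate differences = (-120)·(-265) − (-240)·(-90) = 10200.
∂h/∂x = [(+0.01)·(-265) − (-0.15)·(-90)] / 10200 = -0.001583
∂h/∂y = [(-120)·(-0.15) − (-240)·(+0.01)] / 10200 = +0.002000
Flow = −∇h = (+0.001583 east, -0.002000 north), which points southeast.

SE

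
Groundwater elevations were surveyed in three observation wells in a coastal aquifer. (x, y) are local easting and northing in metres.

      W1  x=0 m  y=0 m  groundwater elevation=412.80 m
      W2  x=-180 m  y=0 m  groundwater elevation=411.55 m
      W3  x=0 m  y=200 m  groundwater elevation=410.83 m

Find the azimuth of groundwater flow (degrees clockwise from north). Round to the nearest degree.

∂h/∂x = (411.55 − 412.80) / (-180 − 0) = +0.006944
∂h/∂y = (410.83 − 412.80) / (200 − 0) = -0.009850
Flow direction (−∇h) has components (-0.006944 E, +0.009850 N).
Azimuth = atan2(E, N) = atan2(-0.006944, +0.009850) = 324.8° ≈ 325°.

325°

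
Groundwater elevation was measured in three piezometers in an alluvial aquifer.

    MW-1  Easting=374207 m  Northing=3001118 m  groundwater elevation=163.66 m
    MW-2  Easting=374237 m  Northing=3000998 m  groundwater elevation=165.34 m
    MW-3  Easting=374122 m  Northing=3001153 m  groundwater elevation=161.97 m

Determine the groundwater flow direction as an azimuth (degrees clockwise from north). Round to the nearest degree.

Differences from MW-1: to MW-2 (Δx, Δy, Δh) = (30, -120, +1.68); to MW-3 = (-85, 35, -1.69).
Determinant of the coordinate differences = 30·35 − (-85)·(-120) = -9150.
∂h/∂x = [(+1.68)·35 − (-1.69)·(-120)] / -9150 = +0.01574
∂h/∂y = [30·(-1.69) − (-85)·(+1.68)] / -9150 = -0.01007
Flow direction (−∇h) has components (-0.01574 E, +0.01007 N).
Azimuth = atan2(E, N) = atan2(-0.01574, +0.01007) = 302.6° ≈ 303°.

303°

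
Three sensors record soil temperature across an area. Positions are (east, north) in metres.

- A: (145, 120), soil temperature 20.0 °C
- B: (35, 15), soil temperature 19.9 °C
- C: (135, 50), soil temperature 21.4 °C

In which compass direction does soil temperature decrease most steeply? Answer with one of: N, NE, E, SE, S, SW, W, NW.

NW

With T = a·x + b·y + c and A as origin, the differences give:
  (-110)·a + (-105)·b = -0.1
  (-10)·a + (-70)·b = +1.4
Eliminate b (×(-70) and ×(-105), subtract): 6650·a = 154.00 → a = ∂T/∂x = +0.02316
Back-substitute: b = ∂T/∂y = -0.02331.
Steepest decrease is along −∇f = (-0.02316 E, +0.02331 N) → northwest.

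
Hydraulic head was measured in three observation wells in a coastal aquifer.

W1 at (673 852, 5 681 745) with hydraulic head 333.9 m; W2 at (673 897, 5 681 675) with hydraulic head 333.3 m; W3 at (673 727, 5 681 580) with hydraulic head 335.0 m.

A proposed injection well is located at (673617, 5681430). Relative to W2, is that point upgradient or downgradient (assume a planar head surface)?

upgradient

Taking W1 as reference: W2−W1 = (45, -70, -0.6); W3−W1 = (-125, -165, +1.1).
Determinant of the coordinate differences = 45·(-165) − (-125)·(-70) = -16175.
∂h/∂x = [(-0.6)·(-165) − (+1.1)·(-70)] / -16175 = -0.01088
∂h/∂y = [45·(+1.1) − (-125)·(-0.6)] / -16175 = +0.001577
Head at (673617, 5681430) = 333.9 + (-0.01088)·(-235) + (+0.001577)·(-315) = 335.96 m.
That is higher than the 333.3 m at W2, so the point is upgradient.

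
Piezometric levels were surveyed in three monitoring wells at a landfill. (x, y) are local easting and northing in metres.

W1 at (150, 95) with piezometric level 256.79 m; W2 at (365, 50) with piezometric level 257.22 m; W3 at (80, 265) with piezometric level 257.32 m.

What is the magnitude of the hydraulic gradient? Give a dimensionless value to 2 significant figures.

0.0052

With h = a·x + b·y + c and W1 as origin, the differences give:
  215·a + (-45)·b = +0.43
  (-70)·a + 170·b = +0.53
Eliminate b (×170 and ×(-45), subtract): 33400·a = 96.950 → a = ∂h/∂x = +0.002903
Back-substitute: b = ∂h/∂y = +0.004313.
|∇h| = √(0.002903² + 0.004313²) = 0.005199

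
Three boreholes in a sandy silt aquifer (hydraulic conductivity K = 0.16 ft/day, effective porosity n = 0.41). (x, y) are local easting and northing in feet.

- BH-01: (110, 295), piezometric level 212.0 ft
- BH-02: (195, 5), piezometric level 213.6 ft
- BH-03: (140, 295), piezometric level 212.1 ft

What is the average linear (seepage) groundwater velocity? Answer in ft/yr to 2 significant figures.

Differences from BH-01: to BH-02 (Δx, Δy, Δh) = (85, -290, +1.6); to BH-03 = (30, 0, +0.1).
Determinant of the coordinate differences = 85·0 − 30·(-290) = 8700.
∂h/∂x = [(+1.6)·0 − (+0.1)·(-290)] / 8700 = +0.003333
∂h/∂y = [85·(+0.1) − 30·(+1.6)] / 8700 = -0.004540
|∇h| = √(0.003333² + -0.004540²) = 0.005632
Seepage velocity v = K·i/n = 0.16 × 0.005632 / 0.41 = 0.002198 ft/day = 0.8028 ft/yr.

0.80 ft/yr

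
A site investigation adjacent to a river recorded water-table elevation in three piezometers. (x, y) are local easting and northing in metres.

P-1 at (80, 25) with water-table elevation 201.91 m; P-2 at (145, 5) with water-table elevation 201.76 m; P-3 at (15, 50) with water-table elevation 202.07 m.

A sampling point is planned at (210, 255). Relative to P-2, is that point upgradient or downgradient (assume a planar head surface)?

Differences from P-1: to P-2 (Δx, Δy, Δh) = (65, -20, -0.15); to P-3 = (-65, 25, +0.16).
Determinant of the coordinate differences = 65·25 − (-65)·(-20) = 325.
∂h/∂x = [(-0.15)·25 − (+0.16)·(-20)] / 325 = -0.001692
∂h/∂y = [65·(+0.16) − (-65)·(-0.15)] / 325 = +0.002000
Head at (210, 255) = 201.91 + (-0.001692)·(130) + (+0.002000)·(230) = 202.15 m.
That is higher than the 201.76 m at P-2, so the point is upgradient.

upgradient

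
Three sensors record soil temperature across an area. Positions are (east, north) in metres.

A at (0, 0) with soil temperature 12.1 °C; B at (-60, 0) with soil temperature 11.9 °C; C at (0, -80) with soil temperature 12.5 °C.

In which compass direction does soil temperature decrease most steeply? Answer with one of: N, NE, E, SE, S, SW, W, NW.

NW

∂T/∂x = (11.9 − 12.1) / (-60 − 0) = +0.003333
∂T/∂y = (12.5 − 12.1) / (-80 − 0) = -0.005000
Steepest decrease is along −∇f = (-0.003333 E, +0.005000 N) → northwest.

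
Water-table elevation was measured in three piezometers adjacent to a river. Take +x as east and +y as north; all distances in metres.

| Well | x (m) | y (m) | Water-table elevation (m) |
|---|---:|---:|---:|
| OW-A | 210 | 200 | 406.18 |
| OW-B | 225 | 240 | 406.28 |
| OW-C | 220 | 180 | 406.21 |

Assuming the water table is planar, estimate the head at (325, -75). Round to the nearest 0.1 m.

406.5 m

Three-point gradient (reference OW-A): Δ to OW-B = (15, 40, +0.10), Δ to OW-C = (10, -20, +0.03).
∂h/∂x = +0.004571, ∂h/∂y = +0.0007857 (det = -700).
h(325, -75) = 406.18 + (+0.004571)·(115) + (+0.0007857)·(-275) = 406.18 +0.526 -0.216 = 406.490 m.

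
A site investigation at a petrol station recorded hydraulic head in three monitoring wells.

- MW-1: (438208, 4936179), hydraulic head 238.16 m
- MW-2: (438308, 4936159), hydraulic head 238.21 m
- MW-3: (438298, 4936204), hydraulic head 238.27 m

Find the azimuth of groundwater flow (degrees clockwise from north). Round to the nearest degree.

Three-point gradient (reference MW-1): Δ to MW-2 = (100, -20, +0.05), Δ to MW-3 = (90, 25, +0.11).
∂h/∂x = +0.0008023, ∂h/∂y = +0.001512 (det = 4300).
Flow direction (−∇h) has components (-0.0008023 E, -0.001512 N).
Azimuth = atan2(E, N) = atan2(-0.0008023, -0.001512) = 208.0° ≈ 208°.

208°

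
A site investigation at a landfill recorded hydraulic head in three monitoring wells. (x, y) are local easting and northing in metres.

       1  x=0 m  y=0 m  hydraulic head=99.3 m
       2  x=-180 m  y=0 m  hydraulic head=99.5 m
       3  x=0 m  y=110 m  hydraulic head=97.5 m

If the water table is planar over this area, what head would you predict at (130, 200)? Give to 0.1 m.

95.9 m

∂h/∂x = (99.5 − 99.3) / (-180 − 0) = -0.001111
∂h/∂y = (97.5 − 99.3) / (110 − 0) = -0.01636
h(130, 200) = 99.3 + (-0.001111)·(130) + (-0.01636)·(200) = 99.3 -0.144 -3.273 = 95.883 m.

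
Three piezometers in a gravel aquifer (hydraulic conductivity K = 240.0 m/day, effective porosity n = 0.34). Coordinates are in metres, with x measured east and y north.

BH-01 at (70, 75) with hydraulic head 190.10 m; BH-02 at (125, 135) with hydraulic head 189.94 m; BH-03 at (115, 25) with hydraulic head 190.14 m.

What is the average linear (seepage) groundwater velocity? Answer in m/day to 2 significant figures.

With h = a·x + b·y + c and BH-01 as origin, the differences give:
  55·a + 60·b = -0.16
  45·a + (-50)·b = +0.04
Eliminate b (×(-50) and ×60, subtract): -5450·a = 5.600 → a = ∂h/∂x = -0.001028
Back-substitute: b = ∂h/∂y = -0.001725.
|∇h| = √(-0.001028² + -0.001725²) = 0.002008
Seepage velocity v = K·i/n = 240.0 × 0.002008 / 0.34 = 1.417 m/day.

1.4 m/day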